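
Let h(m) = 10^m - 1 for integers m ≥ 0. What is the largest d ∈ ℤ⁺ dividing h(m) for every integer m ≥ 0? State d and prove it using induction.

d = 9

Computing the first values: h(0) = 0 and h(1) = 9; gcd(0, 9) = 9, so d ≤ 9.
We prove 9 | 10^m - 1 for all m ≥ 0 by induction on m.
When m = 0: h(0) = 0 = 9·(0), so 9 | h(0).
Suppose the result is true for m = k, i.e. 9 | h(k). Then
h(k+1) = 10^(k+1) - 1 = 10·(10^k - 1) + 9 = 10·h(k) + 9. The first term is divisible by 9 by the inductive hypothesis, and 9 is divisible by 9. Hence 9 | h(k+1).
By induction, the statement is established for all m ≥ 0.
Therefore the largest such d is 9.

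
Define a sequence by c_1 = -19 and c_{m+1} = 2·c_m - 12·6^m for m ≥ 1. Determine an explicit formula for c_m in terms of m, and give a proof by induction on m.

c_m = -2^(m - 1) - 3·6^m

Computing the first terms: c_1 = -19, c_2 = -110, c_3 = -652. This suggests c_m = -2^(m - 1) - 3·6^m.
Base step (m = 1): the formula gives -19 = -19 = c_1.
Suppose the result is true for m = k, so c_k = -2^(k - 1) - 3·6^k.
Then c_{k+1} = 2·c_k - 12·6^k = 2·(-2^(k - 1) - 3·6^k) - 12·6^k = -2^k - 3·6^(k + 1) = -2^((k+1) - 1) - 3·6^(k+1),
which is the claimed formula at m = k+1.
By the principle of mathematical induction, the result holds for all m ≥ 1.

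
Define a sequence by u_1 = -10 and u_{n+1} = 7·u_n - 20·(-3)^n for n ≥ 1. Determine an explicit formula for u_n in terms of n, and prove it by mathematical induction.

Computing the first terms: u_1 = -10, u_2 = -10, u_3 = -250. This suggests u_n = 2(-3)^n - 4·7^(n - 1).
When n = 1: the formula gives -10 = -10 = u_1.
Inductive step: assume the claim holds for n = m, so u_m = 2(-3)^m - 4·7^(m - 1).
Then u_{m+1} = 7·u_m - 20·(-3)^m = 7·(2(-3)^m - 4·7^(m - 1)) - 20·(-3)^m = 2(-3)^(m + 1) - 4·7^m = 2(-3)^(m+1) - 4·7^((m+1) - 1),
which is the claimed formula at n = m+1.
Hence, by induction on n, the claim holds for every n ≥ 1.

u_n = 2(-3)^n - 4·7^(n - 1)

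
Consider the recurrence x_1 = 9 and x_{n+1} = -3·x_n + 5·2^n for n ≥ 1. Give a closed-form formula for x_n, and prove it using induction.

x_n = 7(-3)^(n - 1) + 2^n

Computing the first terms: x_1 = 9, x_2 = -17, x_3 = 71. This suggests x_n = 7(-3)^(n - 1) + 2^n.
Base step (n = 1): the formula gives 9 = 9 = x_1.
Inductive step: suppose the statement holds for some p ≥ 1, so x_p = 7(-3)^(p - 1) + 2^p.
Then x_{p+1} = -3·x_p + 5·2^p = -3·(7(-3)^(p - 1) + 2^p) + 5·2^p = 7(-3)^p + 2^(p + 1) = 7(-3)^((p+1) - 1) + 2^(p+1),
which is the claimed formula at n = p+1.
This completes the induction.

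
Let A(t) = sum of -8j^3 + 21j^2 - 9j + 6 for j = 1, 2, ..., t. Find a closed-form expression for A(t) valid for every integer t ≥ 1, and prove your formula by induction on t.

A(t) = -t(2t^3 - 3t^2 - 4t - 5)

We claim A(t) = -t(2t^3 - 3t^2 - 4t - 5) for all t ≥ 1.
Base step (t = 1): A(1) = 10, and the closed form gives 10. They agree.
For the inductive step, assume it holds for an arbitrary j ≥ 1, so A(j) = j(-2j^3 + 3j^2 + 4j + 5).
Then A(j+1) = A(j) + (-8j^3 - 3j^2 + 9j + 10) = (j(-2j^3 + 3j^2 + 4j + 5)) + (-8j^3 - 3j^2 + 9j + 10).
Simplifying, A(j+1) = -(j + 1)(2j^3 + 3j^2 - 4j - 10) = -(j+1)(2(j+1)^3 - 3(j+1)^2 - 4(j+1) - 5),
which is the closed form with t = j+1.
Hence, by induction on t, the claim holds for every t ≥ 1.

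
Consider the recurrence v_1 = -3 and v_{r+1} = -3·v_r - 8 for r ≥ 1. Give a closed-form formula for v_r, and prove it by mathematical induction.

v_r = -(-3)^(r - 1) - 2

Computing the first terms: v_1 = -3, v_2 = 1, v_3 = -11. This suggests v_r = -(-3)^(r - 1) - 2.
For the base case r = 1: the formula gives -3 = -3 = v_1.
Inductive step: suppose the statement holds for some k ≥ 1, so v_k = -(-3)^(k - 1) - 2.
Then v_{k+1} = -3·v_k - 8 = -3·(-(-3)^(k - 1) - 2) - 8 = -(-3)^k - 2 = -(-3)^((k+1) - 1) - 2,
which is the claimed formula at r = k+1.
This completes the induction.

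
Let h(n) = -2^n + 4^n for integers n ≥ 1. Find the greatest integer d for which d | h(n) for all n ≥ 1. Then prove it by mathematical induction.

Computing the first values: h(1) = 2 and h(2) = 12; gcd(2, 12) = 2, so d ≤ 2.
We prove 2 | -2^n + 4^n for all n ≥ 1 by induction on n.
When n = 1: h(1) = 2 = 2·(1), so 2 | h(1).
Inductive step: suppose the statement holds for some m ≥ 1, i.e. 2 | h(m). Then
4^{m+1} − 2^{m+1} = 4·4^m − 2·2^m = 4·(4^m − 2^m) + (2)·2^m. The first term is divisible by 2 by the inductive hypothesis, and the second term (2)·2^m is divisible by 2 since 2 | 2. Hence 2 | h(m+1).
By induction, the statement is established for all n ≥ 1.
Therefore the largest such d is 2.

d = 2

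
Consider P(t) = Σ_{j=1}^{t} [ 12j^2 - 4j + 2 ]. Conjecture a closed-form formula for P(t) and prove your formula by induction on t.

P(t) = 2t(2t^2 + 2t + 1)

We claim P(t) = 2t(2t^2 + 2t + 1) for all t ≥ 1.
For the base case t = 1: P(1) = 10, and the closed form gives 10. They agree.
Inductive step: assume the claim holds for t = j, so P(j) = 2j(2j^2 + 2j + 1).
Then P(j+1) = P(j) + (12j^2 + 20j + 10) = (2j(2j^2 + 2j + 1)) + (12j^2 + 20j + 10).
Simplifying, P(j+1) = 2(j + 1)(2j^2 + 6j + 5) = 2(j+1)(2(j+1)^2 + 2(j+1) + 1),
which is the closed form with t = j+1.
This completes the induction.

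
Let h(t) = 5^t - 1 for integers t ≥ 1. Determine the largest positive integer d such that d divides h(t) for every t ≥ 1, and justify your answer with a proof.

d = 4

Computing the first values: h(1) = 4 and h(2) = 24; gcd(4, 24) = 4, so d ≤ 4.
We prove 4 | 5^t - 1 for all t ≥ 1 by induction on t.
For the base case t = 1: h(1) = 4 = 4·(1), so 4 | h(1).
Inductive step: suppose the statement holds for some m ≥ 1, i.e. 4 | h(m). Then
5^{m+1} − 1^{m+1} = 5·5^m − 1·1^m = 5·(5^m − 1^m) + (4)·1^m. The first term is divisible by 4 by the inductive hypothesis, and the second term (4)·1^m is divisible by 4 since 4 | 4. Hence 4 | h(m+1).
Hence, by induction on t, the claim holds for every t ≥ 1.
Therefore the largest such d is 4.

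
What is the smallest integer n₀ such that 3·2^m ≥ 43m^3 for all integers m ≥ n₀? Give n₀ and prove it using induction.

n₀ = 16

At m = 15: 98304 < 145125, so the inequality fails and n₀ ≥ 16. We prove 3·2^m ≥ 43m^3 for all m ≥ 16.
Base step (m = 16): 3·2^m = 196608 and 43m^3 = 176128, so 196608 ≥ 176128.
Inductive step: assume the claim holds for m = j, so 3·2^j ≥ 43j^3.
Then 3·2^(j + 1) = 2·(3·2^j) ≥ 2·(43j^3).
Also, for j ≥ 16 we have 2·(43j^3) ≥ 43(j+1)^3, since 2 ≥ (1 + 1/j)^3 for all j ≥ 16.
Combining, 3·2^(j + 1) ≥ 43(j+1)^3.
This completes the induction.
Hence the smallest such n₀ is 16.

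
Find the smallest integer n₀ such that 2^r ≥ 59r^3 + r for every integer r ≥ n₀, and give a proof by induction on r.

At r = 18: 262144 < 344106, so the inequality fails and n₀ ≥ 19. We prove 2^r ≥ 59r^3 + r for all r ≥ 19.
Base case (r = 19): 2^r = 524288 and 59r^3 + r = 404700, so 524288 ≥ 404700.
Suppose the result is true for r = p, so 2^p ≥ 59p^3 + p.
Then 2^(p + 1) = 2·(2^p) ≥ 2·(59p^3 + p).
Also, for p ≥ 19 we have 2·(59p^3 + p) ≥ 59(p+1)^3 + (p+1), since 2·(59p^3 + p) − (59(p+1)^3 + (p+1)) = 59p^3 - 177p^2 - 176p - 60, which is nonnegative for all p ≥ 19.
Combining, 2^(p + 1) ≥ 59(p+1)^3 + (p+1).
By induction, the statement is established for all r ≥ 19.
Hence the smallest such n₀ is 19.

n₀ = 19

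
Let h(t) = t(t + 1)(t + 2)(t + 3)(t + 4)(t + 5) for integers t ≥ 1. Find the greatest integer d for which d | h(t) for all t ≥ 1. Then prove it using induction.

Computing the first values: h(1) = 720 and h(2) = 5040; gcd(720, 5040) = 720, so d ≤ 720.
We prove 720 | t(t + 1)(t + 2)(t + 3)(t + 4)(t + 5) for all t ≥ 1 by induction on t.
When t = 1: h(1) = 720 = 720·(1), so 720 | h(1).
For the inductive step, assume it holds for an arbitrary p ≥ 1, i.e. 720 | h(p). Then
h(p+1) − h(p) = (p+1)·(p+2)·(p+3)·(p+4)·(p+5)·(p+6) − p·(p+1)·(p+2)·(p+3)·(p+4)·(p+5) = (p+1)·(p+2)·(p+3)·(p+4)·(p+5)·[(p+6) − p] = 6·(p+1)·(p+2)·(p+3)·(p+4)·(p+5). The product of 5 consecutive integers is divisible by (5)! = 120, so h(p+1) − h(p) is divisible by 6·120 = 720. By the inductive hypothesis 720 | h(p), hence 720 | h(p+1).
By the principle of mathematical induction, the result holds for all t ≥ 1.
Therefore the largest such d is 720.

d = 720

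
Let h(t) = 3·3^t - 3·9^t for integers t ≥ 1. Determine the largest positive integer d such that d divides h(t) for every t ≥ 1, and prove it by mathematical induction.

d = 18

Computing the first values: h(1) = -18 and h(2) = -216; gcd(-18, -216) = 18, so d ≤ 18.
We prove 18 | 3·3^t - 3·9^t for all t ≥ 1 by induction on t.
For the base case t = 1: h(1) = -18 = 18·(-1), so 18 | h(1).
Inductive step: suppose the statement holds for some j ≥ 1, i.e. 18 | h(j). Then
h(j+1) − 9·h(j) = (3·3^(j+1) - 3·9^(j+1)) − 9·(3·3^j - 3·9^j) = (3)·3^j·(3 − 9) = (-18)·3^j. Since 18 | h(j) by the inductive hypothesis, 18 | 9·h(j); and 18 | -18 since -18 = 18·-1. Therefore 18 | h(j+1).
This completes the induction.
Therefore the largest such d is 18.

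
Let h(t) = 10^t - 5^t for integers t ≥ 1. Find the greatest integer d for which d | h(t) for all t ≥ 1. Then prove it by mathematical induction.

Computing the first values: h(1) = 5 and h(2) = 75; gcd(5, 75) = 5, so d ≤ 5.
We prove 5 | 10^t - 5^t for all t ≥ 1 by induction on t.
When t = 1: h(1) = 5 = 5·(1), so 5 | h(1).
For the inductive step, assume it holds for an arbitrary m ≥ 1, i.e. 5 | h(m). Then
10^{m+1} − 5^{m+1} = 10·10^m − 5·5^m = 10·(10^m − 5^m) + (5)·5^m. The first term is divisible by 5 by the inductive hypothesis, and the second term (5)·5^m is divisible by 5 since 5 | 5. Hence 5 | h(m+1).
By induction, the statement is established for all t ≥ 1.
Therefore the largest such d is 5.

d = 5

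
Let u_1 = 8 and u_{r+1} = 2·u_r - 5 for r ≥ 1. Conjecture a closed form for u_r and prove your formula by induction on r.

Computing the first terms: u_1 = 8, u_2 = 11, u_3 = 17. This suggests u_r = 3·2^(r - 1) + 5.
For the base case r = 1: the formula gives 8 = 8 = u_1.
Inductive step: suppose the statement holds for some j ≥ 1, so u_j = 3·2^(j - 1) + 5.
Then u_{j+1} = 2·u_j - 5 = 2·(3·2^(j - 1) + 5) - 5 = 3·2^j + 5 = 3·2^((j+1) - 1) + 5,
which is the claimed formula at r = j+1.
This completes the induction.

u_r = 3·2^(r - 1) + 5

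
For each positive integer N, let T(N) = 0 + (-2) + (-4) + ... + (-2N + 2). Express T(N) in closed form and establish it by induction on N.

T(N) = -N(N - 1)

We claim T(N) = -N(N - 1) for all N ≥ 1.
For the base case N = 1: T(1) = 0, and the closed form gives 0. They agree.
Suppose the result is true for N = p, so T(p) = p(-p + 1).
Then T(p+1) = T(p) + (-2p) = (p(-p + 1)) + (-2p).
Simplifying, T(p+1) = -p(p + 1) = -(p+1)((p+1) - 1),
which is the closed form with N = p+1.
By the principle of mathematical induction, the result holds for all N ≥ 1.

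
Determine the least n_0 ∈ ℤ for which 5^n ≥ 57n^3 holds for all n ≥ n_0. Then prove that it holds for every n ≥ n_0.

At n = 5: 3125 < 7125, so the inequality fails and n_0 ≥ 6. We prove 5^n ≥ 57n^3 for all n ≥ 6.
When n = 6: 5^n = 15625 and 57n^3 = 12312, so 15625 ≥ 12312.
Suppose the result is true for n = i, so 5^i ≥ 57i^3.
Then 5^(i + 1) = 5·(5^i) ≥ 5·(57i^3).
Also, for i ≥ 6 we have 5·(57i^3) ≥ 57(i+1)^3, since 5 ≥ (1 + 1/i)^3 for all i ≥ 6.
Combining, 5^(i + 1) ≥ 57(i+1)^3.
Hence, by induction on n, the claim holds for every n ≥ 6.
Hence the smallest such n_0 is 6.

n_0 = 6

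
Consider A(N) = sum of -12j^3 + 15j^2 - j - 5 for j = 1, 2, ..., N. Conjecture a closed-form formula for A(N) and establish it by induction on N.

A(N) = -N(3N^3 + N^2 - 4N + 3)

We claim A(N) = -N(3N^3 + N^2 - 4N + 3) for all N ≥ 1.
Base case (N = 1): A(1) = -3, and the closed form gives -3. They agree.
Suppose the result is true for N = j, so A(j) = j(-3j^3 - j^2 + 4j - 3).
Then A(j+1) = A(j) + (-j - 12(j + 1)^3 + 15(j + 1)^2 - 6) = (j(-3j^3 - j^2 + 4j - 3)) + (-j - 12(j + 1)^3 + 15(j + 1)^2 - 6).
Simplifying, A(j+1) = -(j + 1)(3j^3 + 10j^2 + 7j + 3) = -(j+1)(3(j+1)^3 + (j+1)^2 - 4(j+1) + 3),
which is the closed form with N = j+1.
By induction, the statement is established for all N ≥ 1.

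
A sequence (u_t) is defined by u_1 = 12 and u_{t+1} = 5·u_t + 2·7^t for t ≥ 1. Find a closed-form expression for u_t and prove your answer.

Computing the first terms: u_1 = 12, u_2 = 74, u_3 = 468. This suggests u_t = 5^t + 7^t.
For the base case t = 1: the formula gives 12 = 12 = u_1.
Suppose the result is true for t = i, so u_i = 5^i + 7^i.
Then u_{i+1} = 5·u_i + 2·7^i = 5·(5^i + 7^i) + 2·7^i = 5^(i + 1) + 7^(i + 1),
which is the claimed formula at t = i+1.
By the principle of mathematical induction, the result holds for all t ≥ 1.

u_t = 5^t + 7^t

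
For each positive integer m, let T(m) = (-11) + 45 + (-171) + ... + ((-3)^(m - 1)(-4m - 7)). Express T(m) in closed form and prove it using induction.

T(m) = (-3)^m(m + 2) - 2

We claim T(m) = (-3)^m(m + 2) - 2 for all m ≥ 1.
When m = 1: T(1) = -11, and the closed form gives -11. They agree.
Suppose the result is true for m = i, so T(i) = (-3)^i(i + 2) - 2.
Then T(i+1) = T(i) + ((-3)^i(-4i - 11)) = ((-3)^i(i + 2) - 2) + ((-3)^i(-4i - 11)).
Simplifying, T(i+1) = -3(-3)^i·i - 9(-3)^i - 2 = (-3)^(i+1)((i+1) + 2) - 2,
which is the closed form with m = i+1.
By the principle of mathematical induction, the result holds for all m ≥ 1.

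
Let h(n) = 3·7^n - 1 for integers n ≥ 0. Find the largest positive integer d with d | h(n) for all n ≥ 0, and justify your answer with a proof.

d = 2

Computing the first values: h(0) = 2 and h(1) = 20; gcd(2, 20) = 2, so d ≤ 2.
We prove 2 | 3·7^n - 1 for all n ≥ 0 by induction on n.
For the base case n = 0: h(0) = 2 = 2·(1), so 2 | h(0).
Inductive step: assume the claim holds for n = m, i.e. 2 | h(m). Then
h(m+1) = 3·7^(m+1) - 1 = 7·(3·7^m - 1) + 6 = 7·h(m) + 6. The first term is divisible by 2 by the inductive hypothesis, and 6 is divisible by 2. Hence 2 | h(m+1).
Hence, by induction on n, the claim holds for every n ≥ 0.
Therefore the largest such d is 2.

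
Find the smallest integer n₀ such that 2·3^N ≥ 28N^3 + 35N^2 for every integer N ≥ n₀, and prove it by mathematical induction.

At N = 8: 13122 < 16576, so the inequality fails and n₀ ≥ 9. We prove 2·3^N ≥ 28N^3 + 35N^2 for all N ≥ 9.
For the base case N = 9: 2·3^N = 39366 and 28N^3 + 35N^2 = 23247, so 39366 ≥ 23247.
Suppose the result is true for N = k, so 2·3^k ≥ 28k^3 + 35k^2.
Then 2·3^(k + 1) = 3·(2·3^k) ≥ 3·(28k^3 + 35k^2).
Also, for k ≥ 9 we have 3·(28k^3 + 35k^2) ≥ 28(k+1)^3 + 35(k+1)^2, since 3·(28k^3 + 35k^2) − (28(k+1)^3 + 35(k+1)^2) = 56k^3 - 14k^2 - 154k - 63, which is nonnegative for all k ≥ 9.
Combining, 2·3^(k + 1) ≥ 28(k+1)^3 + 35(k+1)^2.
By induction, the statement is established for all N ≥ 9.
Hence the smallest such n₀ is 9.

n₀ = 9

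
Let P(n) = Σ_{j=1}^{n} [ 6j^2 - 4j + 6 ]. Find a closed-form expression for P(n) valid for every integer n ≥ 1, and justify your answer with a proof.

We claim P(n) = n(2n^2 + n + 5) for all n ≥ 1.
For the base case n = 1: P(1) = 8, and the closed form gives 8. They agree.
Inductive step: assume the claim holds for n = j, so P(j) = j(2j^2 + j + 5).
Then P(j+1) = P(j) + (6j^2 + 8j + 8) = (j(2j^2 + j + 5)) + (6j^2 + 8j + 8).
Simplifying, P(j+1) = (j + 1)(2j^2 + 5j + 8) = (j+1)(2(j+1)^2 + (j+1) + 5),
which is the closed form with n = j+1.
Hence, by induction on n, the claim holds for every n ≥ 1.

P(n) = n(2n^2 + n + 5)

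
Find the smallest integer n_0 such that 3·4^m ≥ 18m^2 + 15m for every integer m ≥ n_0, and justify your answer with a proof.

n_0 = 4

At m = 3: 192 < 207, so the inequality fails and n_0 ≥ 4. We prove 3·4^m ≥ 18m^2 + 15m for all m ≥ 4.
When m = 4: 3·4^m = 768 and 18m^2 + 15m = 348, so 768 ≥ 348.
For the inductive step, assume it holds for an arbitrary j ≥ 4, so 3·4^j ≥ 18j^2 + 15j.
Then 3·4^(j + 1) = 4·(3·4^j) ≥ 4·(18j^2 + 15j).
Also, for j ≥ 4 we have 4·(18j^2 + 15j) ≥ 18(j+1)^2 + 15(j+1), since 4·(18j^2 + 15j) − (18(j+1)^2 + 15(j+1)) = 54j^2 + 9j - 33, which is nonnegative for all j ≥ 4.
Combining, 3·4^(j + 1) ≥ 18(j+1)^2 + 15(j+1).
This completes the induction.
Hence the smallest such n_0 is 4.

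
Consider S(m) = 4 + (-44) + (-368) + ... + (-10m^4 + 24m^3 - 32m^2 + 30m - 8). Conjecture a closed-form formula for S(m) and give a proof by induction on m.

S(m) = -m(2m^4 - m^3 + 2m^2 - 5m - 2)

We claim S(m) = -m(2m^4 - m^3 + 2m^2 - 5m - 2) for all m ≥ 1.
When m = 1: S(1) = 4, and the closed form gives 4. They agree.
For the inductive step, assume it holds for an arbitrary p ≥ 1, so S(p) = p(-2p^4 + p^3 - 2p^2 + 5p + 2).
Then S(p+1) = S(p) + (-10p^4 - 16p^3 - 20p^2 - 2p + 4) = (p(-2p^4 + p^3 - 2p^2 + 5p + 2)) + (-10p^4 - 16p^3 - 20p^2 - 2p + 4).
Simplifying, S(p+1) = -(p + 1)(2p^4 + 7p^3 + 11p^2 + 4p - 4) = -(p+1)(2(p+1)^4 - (p+1)^3 + 2(p+1)^2 - 5(p+1) - 2),
which is the closed form with m = p+1.
By the principle of mathematical induction, the result holds for all m ≥ 1.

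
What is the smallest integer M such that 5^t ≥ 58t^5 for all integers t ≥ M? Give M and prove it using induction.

At t = 9: 1953125 < 3424842, so the inequality fails and M ≥ 10. We prove 5^t ≥ 58t^5 for all t ≥ 10.
For the base case t = 10: 5^t = 9765625 and 58t^5 = 5800000, so 9765625 ≥ 5800000.
Inductive step: suppose the statement holds for some m ≥ 10, so 5^m ≥ 58m^5.
Then 5^(m + 1) = 5·(5^m) ≥ 5·(58m^5).
Also, for m ≥ 10 we have 5·(58m^5) ≥ 58(m+1)^5, since 5 ≥ (1 + 1/m)^5 for all m ≥ 10.
Combining, 5^(m + 1) ≥ 58(m+1)^5.
Hence, by induction on t, the claim holds for every t ≥ 10.
Hence the smallest such M is 10.

M = 10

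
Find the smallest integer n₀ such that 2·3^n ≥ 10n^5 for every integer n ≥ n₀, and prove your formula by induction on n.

n₀ = 14

At n = 13: 3188646 < 3712930, so the inequality fails and n₀ ≥ 14. We prove 2·3^n ≥ 10n^5 for all n ≥ 14.
When n = 14: 2·3^n = 9565938 and 10n^5 = 5378240, so 9565938 ≥ 5378240.
Inductive step: suppose the statement holds for some k ≥ 14, so 2·3^k ≥ 10k^5.
Then 2·3^(k + 1) = 3·(2·3^k) ≥ 3·(10k^5).
Also, for k ≥ 14 we have 3·(10k^5) ≥ 10(k+1)^5, since 3 ≥ (1 + 1/k)^5 for all k ≥ 14.
Combining, 2·3^(k + 1) ≥ 10(k+1)^5.
By the principle of mathematical induction, the result holds for all n ≥ 14.
Hence the smallest such n₀ is 14.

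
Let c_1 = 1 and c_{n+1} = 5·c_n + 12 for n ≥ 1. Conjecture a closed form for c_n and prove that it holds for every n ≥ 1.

c_n = 4·5^(n - 1) - 3

Computing the first terms: c_1 = 1, c_2 = 17, c_3 = 97. This suggests c_n = 4·5^(n - 1) - 3.
For the base case n = 1: the formula gives 1 = 1 = c_1.
Suppose the result is true for n = j, so c_j = 4·5^(j - 1) - 3.
Then c_{j+1} = 5·c_j + 12 = 5·(4·5^(j - 1) - 3) + 12 = 4·5^j - 3 = 4·5^((j+1) - 1) - 3,
which is the claimed formula at n = j+1.
Hence, by induction on n, the claim holds for every n ≥ 1.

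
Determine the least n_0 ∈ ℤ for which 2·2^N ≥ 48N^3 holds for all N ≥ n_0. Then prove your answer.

n_0 = 17

At N = 16: 131072 < 196608, so the inequality fails and n_0 ≥ 17. We prove 2·2^N ≥ 48N^3 for all N ≥ 17.
Base case (N = 17): 2·2^N = 262144 and 48N^3 = 235824, so 262144 ≥ 235824.
Inductive step: suppose the statement holds for some k ≥ 17, so 2·2^k ≥ 48k^3.
Then 2·2^(k + 1) = 2·(2·2^k) ≥ 2·(48k^3).
Also, for k ≥ 17 we have 2·(48k^3) ≥ 48(k+1)^3, since 2 ≥ (1 + 1/k)^3 for all k ≥ 17.
Combining, 2·2^(k + 1) ≥ 48(k+1)^3.
This completes the induction.
Hence the smallest such n_0 is 17.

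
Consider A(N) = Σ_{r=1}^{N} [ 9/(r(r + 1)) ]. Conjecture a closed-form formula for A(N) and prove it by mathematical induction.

A(N) = 9N/(N + 1)

We claim A(N) = 9N/(N + 1) for all N ≥ 1.
When N = 1: A(1) = 9/2, and the closed form gives 9/2. They agree.
Inductive step: suppose the statement holds for some r ≥ 1, so A(r) = 9r/(r + 1).
Then A(r+1) = A(r) + (9/((r + 1)(r + 2))) = (9r/(r + 1)) + (9/((r + 1)(r + 2))).
Simplifying, A(r+1) = 9(r + 1)/(r + 2) = 9(r+1)/((r+1) + 1),
which is the closed form with N = r+1.
By induction, the statement is established for all N ≥ 1.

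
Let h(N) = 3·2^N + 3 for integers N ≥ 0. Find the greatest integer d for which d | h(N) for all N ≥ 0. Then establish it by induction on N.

Computing the first values: h(0) = 6 and h(1) = 9; gcd(6, 9) = 3, so d ≤ 3.
We prove 3 | 3·2^N + 3 for all N ≥ 0 by induction on N.
For the base case N = 0: h(0) = 6 = 3·(2), so 3 | h(0).
Inductive step: assume the claim holds for N = k, i.e. 3 | h(k). Then
h(k+1) = 3·2^(k+1) + 3 = 2·(3·2^k + 3) - 3 = 2·h(k) - 3. The first term is divisible by 3 by the inductive hypothesis, and -3 is divisible by 3. Hence 3 | h(k+1).
By the principle of mathematical induction, the result holds for all N ≥ 0.
Therefore the largest such d is 3.

d = 3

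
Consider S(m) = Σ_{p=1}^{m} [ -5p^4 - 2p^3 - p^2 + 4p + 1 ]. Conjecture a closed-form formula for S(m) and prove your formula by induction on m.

We claim S(m) = -m(m^4 + 3m^3 + 3m^2 - m - 3) for all m ≥ 1.
Base case (m = 1): S(1) = -3, and the closed form gives -3. They agree.
For the inductive step, assume it holds for an arbitrary p ≥ 1, so S(p) = p(-p^4 - 3p^3 - 3p^2 + p + 3).
Then S(p+1) = S(p) + (-5p^4 - 22p^3 - 37p^2 - 24p - 3) = (p(-p^4 - 3p^3 - 3p^2 + p + 3)) + (-5p^4 - 22p^3 - 37p^2 - 24p - 3).
Simplifying, S(p+1) = -(p + 1)(p^4 + 7p^3 + 18p^2 + 18p + 3) = -(p+1)((p+1)^4 + 3(p+1)^3 + 3(p+1)^2 - (p+1) - 3),
which is the closed form with m = p+1.
Hence, by induction on m, the claim holds for every m ≥ 1.

S(m) = -m(m^4 + 3m^3 + 3m^2 - m - 3)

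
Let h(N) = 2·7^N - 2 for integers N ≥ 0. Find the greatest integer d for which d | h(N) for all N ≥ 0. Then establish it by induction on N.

Computing the first values: h(0) = 0 and h(1) = 12; gcd(0, 12) = 12, so d ≤ 12.
We prove 12 | 2·7^N - 2 for all N ≥ 0 by induction on N.
Base case (N = 0): h(0) = 0 = 12·(0), so 12 | h(0).
Inductive step: suppose the statement holds for some k ≥ 0, i.e. 12 | h(k). Then
h(k+1) = 2·7^(k+1) - 2 = 7·(2·7^k - 2) + 12 = 7·h(k) + 12. The first term is divisible by 12 by the inductive hypothesis, and 12 is divisible by 12. Hence 12 | h(k+1).
By induction, the statement is established for all N ≥ 0.
Therefore the largest such d is 12.

d = 12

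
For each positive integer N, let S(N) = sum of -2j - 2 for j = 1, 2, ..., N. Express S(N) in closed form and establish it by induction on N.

We claim S(N) = -N(N + 3) for all N ≥ 1.
Base case (N = 1): S(1) = -4, and the closed form gives -4. They agree.
Inductive step: assume the claim holds for N = j, so S(j) = j(-j - 3).
Then S(j+1) = S(j) + (-2j - 4) = (j(-j - 3)) + (-2j - 4).
Simplifying, S(j+1) = -(j + 1)(j + 4) = -(j+1)((j+1) + 3),
which is the closed form with N = j+1.
Hence, by induction on N, the claim holds for every N ≥ 1.

S(N) = -N(N + 3)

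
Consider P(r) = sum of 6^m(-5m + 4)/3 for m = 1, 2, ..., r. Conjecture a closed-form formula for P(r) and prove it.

P(r) = 2·6^r(-r + 1) - 2

We claim P(r) = 2·6^r(-r + 1) - 2 for all r ≥ 1.
Base case (r = 1): P(1) = -2, and the closed form gives -2. They agree.
Inductive step: suppose the statement holds for some m ≥ 1, so P(m) = 2·6^m(-m + 1) - 2.
Then P(m+1) = P(m) + (6^m(-10m - 2)) = (2·6^m(-m + 1) - 2) + (6^m(-10m - 2)).
Simplifying, P(m+1) = -12·6^m·m - 2 = 2·6^(m+1)(-(m+1) + 1) - 2,
which is the closed form with r = m+1.
Hence, by induction on r, the claim holds for every r ≥ 1.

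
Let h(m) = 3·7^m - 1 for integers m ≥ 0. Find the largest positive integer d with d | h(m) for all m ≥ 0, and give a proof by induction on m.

d = 2

Computing the first values: h(0) = 2 and h(1) = 20; gcd(2, 20) = 2, so d ≤ 2.
We prove 2 | 3·7^m - 1 for all m ≥ 0 by induction on m.
Base case (m = 0): h(0) = 2 = 2·(1), so 2 | h(0).
Suppose the result is true for m = p, i.e. 2 | h(p). Then
h(p+1) = 3·7^(p+1) - 1 = 7·(3·7^p - 1) + 6 = 7·h(p) + 6. The first term is divisible by 2 by the inductive hypothesis, and 6 is divisible by 2. Hence 2 | h(p+1).
By induction, the statement is established for all m ≥ 0.
Therefore the largest such d is 2.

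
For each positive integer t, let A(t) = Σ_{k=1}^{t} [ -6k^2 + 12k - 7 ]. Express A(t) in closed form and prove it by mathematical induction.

A(t) = -t(2t^2 - 3t + 2)

We claim A(t) = -t(2t^2 - 3t + 2) for all t ≥ 1.
For the base case t = 1: A(1) = -1, and the closed form gives -1. They agree.
Inductive step: suppose the statement holds for some k ≥ 1, so A(k) = k(-2k^2 + 3k - 2).
Then A(k+1) = A(k) + (-6k^2 - 1) = (k(-2k^2 + 3k - 2)) + (-6k^2 - 1).
Simplifying, A(k+1) = -(k + 1)(2k^2 + k + 1) = -(k+1)(2(k+1)^2 - 3(k+1) + 2),
which is the closed form with t = k+1.
This completes the induction.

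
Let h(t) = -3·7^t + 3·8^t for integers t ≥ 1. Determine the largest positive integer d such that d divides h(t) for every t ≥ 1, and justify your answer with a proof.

d = 3

Computing the first values: h(1) = 3 and h(2) = 45; gcd(3, 45) = 3, so d ≤ 3.
We prove 3 | -3·7^t + 3·8^t for all t ≥ 1 by induction on t.
When t = 1: h(1) = 3 = 3·(1), so 3 | h(1).
Inductive step: assume the claim holds for t = r, i.e. 3 | h(r). Then
h(r+1) − 8·h(r) = (-3·7^(r+1) + 3·8^(r+1)) − 8·(-3·7^r + 3·8^r) = (-3)·7^r·(7 − 8) = (3)·7^r. Since 3 | h(r) by the inductive hypothesis, 3 | 8·h(r); and 3 | 3 since 3 = 3·1. Therefore 3 | h(r+1).
By induction, the statement is established for all t ≥ 1.
Therefore the largest such d is 3.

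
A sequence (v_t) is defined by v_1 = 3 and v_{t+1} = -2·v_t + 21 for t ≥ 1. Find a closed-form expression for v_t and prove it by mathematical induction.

v_t = -(-2)^(t + 1) + 7

Computing the first terms: v_1 = 3, v_2 = 15, v_3 = -9. This suggests v_t = -(-2)^(t + 1) + 7.
For the base case t = 1: the formula gives 3 = 3 = v_1.
For the inductive step, assume it holds for an arbitrary j ≥ 1, so v_j = -(-2)^(j + 1) + 7.
Then v_{j+1} = -2·v_j + 21 = -2·(-(-2)^(j + 1) + 7) + 21 = -(-2)^(j + 2) + 7 = -(-2)^((j+1) + 1) + 7,
which is the claimed formula at t = j+1.
This completes the induction.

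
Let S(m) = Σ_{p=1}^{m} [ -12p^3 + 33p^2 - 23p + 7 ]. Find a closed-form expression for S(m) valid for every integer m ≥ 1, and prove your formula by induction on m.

We claim S(m) = -m(3m^3 - 5m^2 - 2m - 1) for all m ≥ 1.
For the base case m = 1: S(1) = 5, and the closed form gives 5. They agree.
Inductive step: assume the claim holds for m = p, so S(p) = p(-3p^3 + 5p^2 + 2p + 1).
Then S(p+1) = S(p) + (-12p^3 - 3p^2 + 7p + 5) = (p(-3p^3 + 5p^2 + 2p + 1)) + (-12p^3 - 3p^2 + 7p + 5).
Simplifying, S(p+1) = -(p + 1)(3p^3 + 4p^2 - 3p - 5) = -(p+1)(3(p+1)^3 - 5(p+1)^2 - 2(p+1) - 1),
which is the closed form with m = p+1.
By induction, the statement is established for all m ≥ 1.

S(m) = -m(3m^3 - 5m^2 - 2m - 1)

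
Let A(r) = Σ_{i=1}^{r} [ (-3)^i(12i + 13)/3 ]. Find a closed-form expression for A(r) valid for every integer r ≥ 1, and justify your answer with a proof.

We claim A(r) = (-3)^r(3r + 4) - 4 for all r ≥ 1.
Base case (r = 1): A(1) = -25, and the closed form gives -25. They agree.
Inductive step: assume the claim holds for r = i, so A(i) = (-3)^i(3i + 4) - 4.
Then A(i+1) = A(i) + ((-3)^i(-12i - 25)) = ((-3)^i(3i + 4) - 4) + ((-3)^i(-12i - 25)).
Simplifying, A(i+1) = -9(-3)^i·i - 21(-3)^i - 4 = (-3)^(i+1)(3(i+1) + 4) - 4,
which is the closed form with r = i+1.
By the principle of mathematical induction, the result holds for all r ≥ 1.

A(r) = (-3)^r(3r + 4) - 4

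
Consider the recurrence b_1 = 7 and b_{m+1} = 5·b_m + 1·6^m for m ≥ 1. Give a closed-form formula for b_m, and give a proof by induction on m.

Computing the first terms: b_1 = 7, b_2 = 41, b_3 = 241. This suggests b_m = 5^(m - 1) + 6^m.
For the base case m = 1: the formula gives 7 = 7 = b_1.
Inductive step: suppose the statement holds for some i ≥ 1, so b_i = 5^(i - 1) + 6^i.
Then b_{i+1} = 5·b_i + 1·6^i = 5·(5^(i - 1) + 6^i) + 1·6^i = 5^i + 6^(i + 1) = 5^((i+1) - 1) + 6^(i+1),
which is the claimed formula at m = i+1.
By induction, the statement is established for all m ≥ 1.

b_m = 5^(m - 1) + 6^m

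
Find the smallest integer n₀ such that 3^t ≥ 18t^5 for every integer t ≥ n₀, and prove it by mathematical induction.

n₀ = 15

At t = 14: 4782969 < 9680832, so the inequality fails and n₀ ≥ 15. We prove 3^t ≥ 18t^5 for all t ≥ 15.
When t = 15: 3^t = 14348907 and 18t^5 = 13668750, so 14348907 ≥ 13668750.
Suppose the result is true for t = p, so 3^p ≥ 18p^5.
Then 3^(p + 1) = 3·(3^p) ≥ 3·(18p^5).
Also, for p ≥ 15 we have 3·(18p^5) ≥ 18(p+1)^5, since 3 ≥ (1 + 1/p)^5 for all p ≥ 15.
Combining, 3^(p + 1) ≥ 18(p+1)^5.
Hence, by induction on t, the claim holds for every t ≥ 15.
Hence the smallest such n₀ is 15.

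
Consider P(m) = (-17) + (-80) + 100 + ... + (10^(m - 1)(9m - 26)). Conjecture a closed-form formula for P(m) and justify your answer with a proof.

We claim P(m) = 10^m(m - 3) + 3 for all m ≥ 1.
Base case (m = 1): P(1) = -17, and the closed form gives -17. They agree.
Inductive step: suppose the statement holds for some r ≥ 1, so P(r) = 10^r(r - 3) + 3.
Then P(r+1) = P(r) + (10^r(9r - 17)) = (10^r(r - 3) + 3) + (10^r(9r - 17)).
Simplifying, P(r+1) = 10·10^r·r - 20·10^r + 3 = 10^(r+1)((r+1) - 3) + 3,
which is the closed form with m = r+1.
This completes the induction.

P(m) = 10^m(m - 3) + 3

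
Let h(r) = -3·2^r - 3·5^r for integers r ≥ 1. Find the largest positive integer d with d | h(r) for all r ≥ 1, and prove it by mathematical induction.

d = 3

Computing the first values: h(1) = -21 and h(2) = -87; gcd(-21, -87) = 3, so d ≤ 3.
We prove 3 | -3·2^r - 3·5^r for all r ≥ 1 by induction on r.
Base step (r = 1): h(1) = -21 = 3·(-7), so 3 | h(1).
Inductive step: assume the claim holds for r = p, i.e. 3 | h(p). Then
h(p+1) − 5·h(p) = (-3·2^(p+1) - 3·5^(p+1)) − 5·(-3·2^p - 3·5^p) = (-3)·2^p·(2 − 5) = (9)·2^p. Since 3 | h(p) by the inductive hypothesis, 3 | 5·h(p); and 3 | 9 since 9 = 3·3. Therefore 3 | h(p+1).
Hence, by induction on r, the claim holds for every r ≥ 1.
Therefore the largest such d is 3.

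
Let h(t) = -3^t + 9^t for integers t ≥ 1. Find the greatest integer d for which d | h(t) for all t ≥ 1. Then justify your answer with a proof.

Computing the first values: h(1) = 6 and h(2) = 72; gcd(6, 72) = 6, so d ≤ 6.
We prove 6 | -3^t + 9^t for all t ≥ 1 by induction on t.
For the base case t = 1: h(1) = 6 = 6·(1), so 6 | h(1).
Inductive step: suppose the statement holds for some i ≥ 1, i.e. 6 | h(i). Then
9^{i+1} − 3^{i+1} = 9·9^i − 3·3^i = 9·(9^i − 3^i) + (6)·3^i. The first term is divisible by 6 by the inductive hypothesis, and the second term (6)·3^i is divisible by 6 since 6 | 6. Hence 6 | h(i+1).
Hence, by induction on t, the claim holds for every t ≥ 1.
Therefore the largest such d is 6.

d = 6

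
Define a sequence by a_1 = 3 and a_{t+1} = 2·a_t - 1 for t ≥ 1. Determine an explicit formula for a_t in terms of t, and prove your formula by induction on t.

a_t = 2^t + 1

Computing the first terms: a_1 = 3, a_2 = 5, a_3 = 9. This suggests a_t = 2^t + 1.
Base case (t = 1): the formula gives 3 = 3 = a_1.
For the inductive step, assume it holds for an arbitrary j ≥ 1, so a_j = 2^j + 1.
Then a_{j+1} = 2·a_j - 1 = 2·(2^j + 1) - 1 = 2^(j + 1) + 1,
which is the claimed formula at t = j+1.
By the principle of mathematical induction, the result holds for all t ≥ 1.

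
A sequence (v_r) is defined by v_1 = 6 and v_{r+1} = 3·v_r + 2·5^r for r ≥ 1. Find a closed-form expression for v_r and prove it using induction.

v_r = 3^(r - 1) + 5^r

Computing the first terms: v_1 = 6, v_2 = 28, v_3 = 134. This suggests v_r = 3^(r - 1) + 5^r.
When r = 1: the formula gives 6 = 6 = v_1.
Inductive step: assume the claim holds for r = k, so v_k = 3^(k - 1) + 5^k.
Then v_{k+1} = 3·v_k + 2·5^k = 3·(3^(k - 1) + 5^k) + 2·5^k = 3^k + 5^(k + 1) = 3^((k+1) - 1) + 5^(k+1),
which is the claimed formula at r = k+1.
By induction, the statement is established for all r ≥ 1.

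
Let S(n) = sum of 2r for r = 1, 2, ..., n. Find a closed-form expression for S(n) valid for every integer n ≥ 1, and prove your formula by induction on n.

We claim S(n) = n(n + 1) for all n ≥ 1.
Base step (n = 1): S(1) = 2, and the closed form gives 2. They agree.
For the inductive step, assume it holds for an arbitrary r ≥ 1, so S(r) = r(r + 1).
Then S(r+1) = S(r) + (2r + 2) = (r(r + 1)) + (2r + 2).
Simplifying, S(r+1) = (r + 1)(r + 2) = (r+1)((r+1) + 1),
which is the closed form with n = r+1.
This completes the induction.

S(n) = n(n + 1)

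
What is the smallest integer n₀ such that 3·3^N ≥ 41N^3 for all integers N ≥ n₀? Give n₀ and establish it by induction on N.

n₀ = 9

At N = 8: 19683 < 20992, so the inequality fails and n₀ ≥ 9. We prove 3·3^N ≥ 41N^3 for all N ≥ 9.
When N = 9: 3·3^N = 59049 and 41N^3 = 29889, so 59049 ≥ 29889.
Suppose the result is true for N = j, so 3·3^j ≥ 41j^3.
Then 3·3^(j + 1) = 3·(3·3^j) ≥ 3·(41j^3).
Also, for j ≥ 9 we have 3·(41j^3) ≥ 41(j+1)^3, since 3 ≥ (1 + 1/j)^3 for all j ≥ 9.
Combining, 3·3^(j + 1) ≥ 41(j+1)^3.
By induction, the statement is established for all N ≥ 9.
Hence the smallest such n₀ is 9.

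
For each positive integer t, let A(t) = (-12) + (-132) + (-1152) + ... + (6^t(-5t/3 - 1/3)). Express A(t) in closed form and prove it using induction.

A(t) = -2·6^t·t

We claim A(t) = -2·6^t·t for all t ≥ 1.
Base case (t = 1): A(1) = -12, and the closed form gives -12. They agree.
Inductive step: assume the claim holds for t = i, so A(i) = -2·6^i·i.
Then A(i+1) = A(i) + (6^i(-10i - 12)) = (-2·6^i·i) + (6^i(-10i - 12)).
Simplifying, A(i+1) = 12·6^i(-i - 1) = -2·6^(i+1)·(i+1),
which is the closed form with t = i+1.
Hence, by induction on t, the claim holds for every t ≥ 1.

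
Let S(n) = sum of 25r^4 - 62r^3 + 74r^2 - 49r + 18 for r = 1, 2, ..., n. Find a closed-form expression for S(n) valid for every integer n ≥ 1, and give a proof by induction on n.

S(n) = n(n^2 + n + 1)(5n^2 - 8n + 5)

We claim S(n) = n(n^2 + n + 1)(5n^2 - 8n + 5) for all n ≥ 1.
When n = 1: S(1) = 6, and the closed form gives 6. They agree.
Suppose the result is true for n = r, so S(r) = r(5r^4 - 3r^3 + 2r^2 - 3r + 5).
Then S(r+1) = S(r) + (25r^4 + 38r^3 + 38r^2 + 13r + 6) = (r(5r^4 - 3r^3 + 2r^2 - 3r + 5)) + (25r^4 + 38r^3 + 38r^2 + 13r + 6).
Simplifying, S(r+1) = (r + 1)(r^2 + 3r + 3)(5r^2 + 2r + 2) = (r+1)((r+1)^2 + (r+1) + 1)(5(r+1)^2 - 8(r+1) + 5),
which is the closed form with n = r+1.
By induction, the statement is established for all n ≥ 1.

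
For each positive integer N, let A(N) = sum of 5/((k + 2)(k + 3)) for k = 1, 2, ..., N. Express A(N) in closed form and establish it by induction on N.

A(N) = 5N/(3(N + 3))

We claim A(N) = 5N/(3(N + 3)) for all N ≥ 1.
Base step (N = 1): A(1) = 5/12, and the closed form gives 5/12. They agree.
Inductive step: suppose the statement holds for some k ≥ 1, so A(k) = 5k/(3(k + 3)).
Then A(k+1) = A(k) + (5/((k + 3)(k + 4))) = (5k/(3(k + 3))) + (5/((k + 3)(k + 4))).
Simplifying, A(k+1) = 5(k + 1)/(3(k + 4)) = 5(k+1)/(3((k+1) + 3)),
which is the closed form with N = k+1.
By induction, the statement is established for all N ≥ 1.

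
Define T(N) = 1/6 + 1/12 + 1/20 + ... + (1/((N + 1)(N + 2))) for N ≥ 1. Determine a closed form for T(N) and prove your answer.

T(N) = N/(2(N + 2))

We claim T(N) = N/(2(N + 2)) for all N ≥ 1.
When N = 1: T(1) = 1/6, and the closed form gives 1/6. They agree.
Inductive step: suppose the statement holds for some p ≥ 1, so T(p) = p/(2(p + 2)).
Then T(p+1) = T(p) + (1/((p + 2)(p + 3))) = (p/(2(p + 2))) + (1/((p + 2)(p + 3))).
Simplifying, T(p+1) = (p + 1)/(2(p + 3)) = (p+1)/(2((p+1) + 2)),
which is the closed form with N = p+1.
This completes the induction.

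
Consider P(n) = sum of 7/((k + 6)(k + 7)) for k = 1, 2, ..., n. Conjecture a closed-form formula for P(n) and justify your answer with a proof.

P(n) = n/(n + 7)

We claim P(n) = n/(n + 7) for all n ≥ 1.
Base case (n = 1): P(1) = 1/8, and the closed form gives 1/8. They agree.
Inductive step: suppose the statement holds for some k ≥ 1, so P(k) = k/(k + 7).
Then P(k+1) = P(k) + (7/((k + 7)(k + 8))) = (k/(k + 7)) + (7/((k + 7)(k + 8))).
Simplifying, P(k+1) = (k + 1)/(k + 8) = (k+1)/((k+1) + 7),
which is the closed form with n = k+1.
By induction, the statement is established for all n ≥ 1.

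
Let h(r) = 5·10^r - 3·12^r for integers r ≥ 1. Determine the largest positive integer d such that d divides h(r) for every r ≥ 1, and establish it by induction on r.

Computing the first values: h(1) = 14 and h(2) = 68; gcd(14, 68) = 2, so d ≤ 2.
We prove 2 | 5·10^r - 3·12^r for all r ≥ 1 by induction on r.
Base case (r = 1): h(1) = 14 = 2·(7), so 2 | h(1).
For the inductive step, assume it holds for an arbitrary m ≥ 1, i.e. 2 | h(m). Then
h(m+1) − 12·h(m) = (5·10^(m+1) - 3·12^(m+1)) − 12·(5·10^m - 3·12^m) = (5)·10^m·(10 − 12) = (-10)·10^m. Since 2 | h(m) by the inductive hypothesis, 2 | 12·h(m); and 2 | -10 since -10 = 2·-5. Therefore 2 | h(m+1).
Hence, by induction on r, the claim holds for every r ≥ 1.
Therefore the largest such d is 2.

d = 2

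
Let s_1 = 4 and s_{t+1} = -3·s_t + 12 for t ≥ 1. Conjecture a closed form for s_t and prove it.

Computing the first terms: s_1 = 4, s_2 = 0, s_3 = 12. This suggests s_t = (-3)^(t - 1) + 3.
Base case (t = 1): the formula gives 4 = 4 = s_1.
For the inductive step, assume it holds for an arbitrary j ≥ 1, so s_j = (-3)^(j - 1) + 3.
Then s_{j+1} = -3·s_j + 12 = -3·((-3)^(j - 1) + 3) + 12 = (-3)^j + 3 = (-3)^((j+1) - 1) + 3,
which is the claimed formula at t = j+1.
Hence, by induction on t, the claim holds for every t ≥ 1.

s_t = (-3)^(t - 1) + 3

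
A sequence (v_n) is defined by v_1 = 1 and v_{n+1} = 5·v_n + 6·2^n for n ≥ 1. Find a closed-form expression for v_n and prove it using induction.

v_n = -2^(n + 1) + 5^n

Computing the first terms: v_1 = 1, v_2 = 17, v_3 = 109. This suggests v_n = -2^(n + 1) + 5^n.
When n = 1: the formula gives 1 = 1 = v_1.
Suppose the result is true for n = r, so v_r = -2^(r + 1) + 5^r.
Then v_{r+1} = 5·v_r + 6·2^r = 5·(-2^(r + 1) + 5^r) + 6·2^r = -2^(r + 2) + 5^(r + 1) = -2^((r+1) + 1) + 5^(r+1),
which is the claimed formula at n = r+1.
This completes the induction.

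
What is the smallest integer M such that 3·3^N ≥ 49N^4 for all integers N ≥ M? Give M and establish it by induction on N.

M = 12

At N = 11: 531441 < 717409, so the inequality fails and M ≥ 12. We prove 3·3^N ≥ 49N^4 for all N ≥ 12.
Base step (N = 12): 3·3^N = 1594323 and 49N^4 = 1016064, so 1594323 ≥ 1016064.
Inductive step: assume the claim holds for N = j, so 3·3^j ≥ 49j^4.
Then 3·3^(j + 1) = 3·(3·3^j) ≥ 3·(49j^4).
Also, for j ≥ 12 we have 3·(49j^4) ≥ 49(j+1)^4, since 3 ≥ (1 + 1/j)^4 for all j ≥ 12.
Combining, 3·3^(j + 1) ≥ 49(j+1)^4.
By induction, the statement is established for all N ≥ 12.
Hence the smallest such M is 12.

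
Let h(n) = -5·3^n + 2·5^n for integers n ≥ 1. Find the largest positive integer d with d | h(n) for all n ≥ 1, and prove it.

d = 5

Computing the first values: h(1) = -5 and h(2) = 5; gcd(-5, 5) = 5, so d ≤ 5.
We prove 5 | -5·3^n + 2·5^n for all n ≥ 1 by induction on n.
Base step (n = 1): h(1) = -5 = 5·(-1), so 5 | h(1).
Inductive step: assume the claim holds for n = r, i.e. 5 | h(r). Then
h(r+1) − 5·h(r) = (-5·3^(r+1) + 2·5^(r+1)) − 5·(-5·3^r + 2·5^r) = (-5)·3^r·(3 − 5) = (10)·3^r. Since 5 | h(r) by the inductive hypothesis, 5 | 5·h(r); and 5 | 10 since 10 = 5·2. Therefore 5 | h(r+1).
By the principle of mathematical induction, the result holds for all n ≥ 1.
Therefore the largest such d is 5.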